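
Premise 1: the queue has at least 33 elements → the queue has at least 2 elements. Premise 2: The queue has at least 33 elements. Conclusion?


Modus ponens: P → Q, P ⊢ Q
P: the queue has at least 33 elements
Q: the queue has at least 2 elements
We have P → Q and P is true.
By modus ponens, Q must be true.

The queue has at least 2 elements


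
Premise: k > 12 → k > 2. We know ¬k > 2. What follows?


Modus tollens: P → Q, ¬Q ⊢ ¬P
P: k > 12
Q: k > 2
We have P → Q and Q is false.
By modus tollens, P must be false.

It is not the case that k > 12


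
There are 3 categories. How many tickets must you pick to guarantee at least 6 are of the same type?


Pigeonhole: to guarantee k in one of n categories, need (k-1)×n + 1.
k = 6, n = 3
Minimum = (6-1) × 3 + 1 = 5 × 3 + 1

16


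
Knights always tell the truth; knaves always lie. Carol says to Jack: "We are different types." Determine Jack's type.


Carol says: "We are different types."
Case 1: Carol is a Knight (truth-teller)
  Statement is true → they ARE different → Jack is a Knave
Case 2: Carol is a Knave (liar)
  Statement is false → they are NOT different → Jack is a Knave
In both cases, Jack is a Knave.

Knave


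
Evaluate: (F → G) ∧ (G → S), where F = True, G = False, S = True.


F = True, G = False, S = True
Step 1: F → G is false only when F=True and G=False. Result: False
Step 2: G → S is false only when G=True and S=False. Result: True
Step 3: False ∧ True = False

False


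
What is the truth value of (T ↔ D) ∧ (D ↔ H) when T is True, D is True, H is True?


T = True, D = True, H = True
Step 1: T ↔ D is true when T and D have the same value. Result: True
Step 2: D ↔ H is true when D and H have the same value. Result: True
Step 3: True ∧ True = True

True


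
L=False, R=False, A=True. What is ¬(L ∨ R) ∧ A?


L = False, R = False, A = True
Expression: ¬(L ∨ R) ∧ A
Step 1: L ∨ R = False OR False = False
Step 2: ¬(L ∨ R) = NOT False = True
Step 3: (True) ∧ A = True AND True = True

True


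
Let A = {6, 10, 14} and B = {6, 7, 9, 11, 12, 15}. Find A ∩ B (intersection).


A = {6, 10, 14}
B = {6, 7, 9, 11, 12, 15}
Operation: intersection
Elements in both: 6

{6}


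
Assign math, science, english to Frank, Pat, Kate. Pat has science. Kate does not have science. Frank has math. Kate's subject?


From clues:
  Pat → science
  Frank → math
By elimination, Kate gets the remaining.

english


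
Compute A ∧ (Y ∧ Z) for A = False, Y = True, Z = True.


A = False, Y = True, Z = True
Step 1: Y ∧ Z = True AND True = True
Step 2: A ∧ True = False AND True = False
AND is true only when ALL operands are true.

False


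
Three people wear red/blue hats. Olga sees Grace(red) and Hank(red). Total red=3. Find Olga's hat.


Total red = 3, seen red = 2
Own red = 3 - 2 = 1
Olga's hat is red.

red


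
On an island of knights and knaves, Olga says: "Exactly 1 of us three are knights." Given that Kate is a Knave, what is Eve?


Olga claims exactly 1 knights among Olga, Kate, Eve.
Given: Kate is a Knave.

Case 1: Olga is a Knight (tells truth)
  Then exactly 1 of the three are knights.
  Counting Olga, Kate: 1 knight(s) so far. Need 0 more → Eve = Knave.
Case 2: Olga is a Knave (lies)
  Then the count is NOT 1.
  If Eve = Knight, count = 1 = 1 → claim would be true, contradicts lie.
  If Eve = Knave, count = 0 ≠ 1 → lie confirmed ✓

Eve is a Knave.

Knave


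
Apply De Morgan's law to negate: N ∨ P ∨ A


De Morgan's law: ¬(P ∨ Q ∨ R) ≡ ¬P ∧ ¬Q ∧ ¬R
¬(N ∨ P ∨ A) = ¬N ∧ ¬P ∧ ¬A

¬N ∧ ¬P ∧ ¬A


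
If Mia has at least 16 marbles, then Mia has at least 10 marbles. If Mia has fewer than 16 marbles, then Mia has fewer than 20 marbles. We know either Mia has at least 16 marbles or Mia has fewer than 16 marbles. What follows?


Constructive dilemma: (P → Q) ∧ (R → S), P ∨ R ⊢ Q ∨ S
Premise 1: Mia has at least 16 marbles → Mia has at least 10 marbles
Premise 2: Mia has fewer than 16 marbles → Mia has fewer than 20 marbles
Premise 3: Mia has at least 16 marbles ∨ Mia has fewer than 16 marbles
Case 1: Assuming Mia has at least 16 marbles, then by Premise 1, Mia has at least 10 marbles.
Case 2: Assuming Mia has fewer than 16 marbles, then by Premise 2, Mia has fewer than 20 marbles.
Since one of Mia has at least 16 marbles or Mia has fewer than 16 marbles must hold, we get Mia has at least 10 marbles or Mia has fewer than 20 marbles.

Mia has at least 10 marbles or Mia has fewer than 20 marbles.


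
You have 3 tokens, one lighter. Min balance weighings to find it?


Each weighing has 3 outcomes (left heavy / balance / right heavy), so k weighings distinguish at most 3^k cases; splitting into three near-equal groups achieves this.
Need 3^k ≥ 3: 3^0 = 1 < 3 ≤ 3^1 = 3
k = ⌈log₃(3)⌉ = 1

1


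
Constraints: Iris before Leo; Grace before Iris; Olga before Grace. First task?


Constraints: Iris before Leo; Grace before Iris; Olga before Grace
The first task can have nothing scheduled before it, so it must never appear on the right of a 'before'.
Tasks appearing after some 'before': Leo, Iris, Grace.
The only task not in that list is Olga → it is first.

Olga


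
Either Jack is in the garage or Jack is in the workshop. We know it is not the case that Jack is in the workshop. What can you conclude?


Disjunctive syllogism: P ∨ Q, ¬P ⊢ Q
Disjunction: Jack is in the garage ∨ Jack is in the workshop
We know it is not the case that Jack is in the workshop.
By disjunctive syllogism, the other disjunct must be true.

Jack is in the garage


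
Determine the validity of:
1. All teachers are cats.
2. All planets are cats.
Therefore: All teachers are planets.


Premise 1: All teachers are cats.
Premise 2: All planets are cats.
Conclusion: All teachers are planets.
Fallacy: undistributed middle. cats is predicate in both.
Counterexample: teachers and planets could be disjoint subsets of cats.

Invalid


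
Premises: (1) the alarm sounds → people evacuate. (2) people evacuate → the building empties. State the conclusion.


Hypothetical syllogism: P → Q, Q → R ⊢ P → R
Premise 1: the alarm sounds → people evacuate
Premise 2: people evacuate → the building empties
Chain the implications: the middle term (people evacuate) links the two.
Conclusion: If the alarm sounds, then the building empties.

If the alarm sounds, then the building empties.


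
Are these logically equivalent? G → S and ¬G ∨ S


Expression 1: G → S
Expression 2: ¬G ∨ S
Truth table (G S | Expr1 Expr2):
  T T |   T     T
  T F |   F     F
  F T |   T     T
  F F |   T     T
All 4 rows agree, so the expressions are logically equivalent.

Yes


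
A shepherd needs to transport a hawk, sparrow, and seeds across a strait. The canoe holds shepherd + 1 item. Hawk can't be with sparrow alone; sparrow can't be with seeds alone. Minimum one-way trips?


1. shepherd+sparrow → 2. shepherd ← 3. shepherd+hawk → 4. shepherd+sparrow ← 5. shepherd+seeds → 6. shepherd ← 7. shepherd+sparrow →
Minimum trips = 7

7


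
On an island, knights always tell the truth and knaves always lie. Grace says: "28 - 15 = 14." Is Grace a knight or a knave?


Statement: "28 - 15 = 14."
Actual: 28 - 15 = 13
Claimed: 14
Statement is FALSE → Grace lies → Knave

Knave


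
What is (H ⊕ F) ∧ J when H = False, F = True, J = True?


H = False, F = True, J = True
Step 1: H ⊕ F = False XOR True = True
Step 2: True ∧ J = True AND True = True
XOR true when exactly one of H,F is true; then AND with J.

True


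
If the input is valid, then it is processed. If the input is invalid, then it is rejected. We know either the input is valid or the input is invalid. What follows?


Constructive dilemma: (P → Q) ∧ (R → S), P ∨ R ⊢ Q ∨ S
Premise 1: the input is valid → it is processed
Premise 2: the input is invalid → it is rejected
Premise 3: the input is valid ∨ the input is invalid
Case 1: Assuming the input is valid, then by Premise 1, it is processed.
Case 2: Assuming the input is invalid, then by Premise 2, it is rejected.
Since one of the input is valid or the input is invalid must hold, we get it is processed or it is rejected.

It is processed or it is rejected.


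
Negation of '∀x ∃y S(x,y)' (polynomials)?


Original: ∀x ∃y S(x,y)
Rule: ¬∀→∃, ¬∃→∀, negate predicate.
Negation: ∃x ∀y ¬S(x,y)

∃x ∀y ¬S(x,y)


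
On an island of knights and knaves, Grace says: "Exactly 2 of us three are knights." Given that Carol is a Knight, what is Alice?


Grace claims exactly 2 knights among Grace, Carol, Alice.
Given: Carol is a Knight.

Case 1: Grace is a Knight (tells truth)
  Then exactly 2 of the three are knights.
  Counting Grace, Carol: 2 knight(s) so far. Need 0 more → Alice = Knave.
Case 2: Grace is a Knave (lies)
  Then the count is NOT 2.
  If Alice = Knight, count = 2 = 2 → claim would be true, contradicts lie.
  If Alice = Knave, count = 1 ≠ 2 → lie confirmed ✓

Alice is a Knave.

Knave


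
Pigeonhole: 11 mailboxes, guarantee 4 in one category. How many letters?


Pigeonhole: to guarantee k in one of n categories, need (k-1)×n + 1.
k = 4, n = 11
Minimum = (4-1) × 11 + 1 = 3 × 11 + 1

34


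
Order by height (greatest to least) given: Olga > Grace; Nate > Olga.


Constraints: Olga > Grace; Nate > Olga
Method: at each step, the next-highest is the one remaining person who never appears on the smaller side of a constraint between remaining people.
  Step 1: remaining {Nate, Grace, Olga}; on the smaller side: {Grace, Olga} → Nate is next (Nate > Olga).
  Step 2: remaining {Grace, Olga}; on the smaller side: {Grace} → Olga is next (Olga > Grace).
  Step 3: only Grace remains → lowest.
Final ranking (highest to lowest):

Nate > Olga > Grace


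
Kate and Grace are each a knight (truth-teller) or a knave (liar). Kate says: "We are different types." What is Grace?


Kate says: "We are different types."
Case 1: Kate is a Knight (truth-teller)
  Statement is true → they ARE different → Grace is a Knave
Case 2: Kate is a Knave (liar)
  Statement is false → they are NOT different → Grace is a Knave
In both cases, Grace is a Knave.

Knave


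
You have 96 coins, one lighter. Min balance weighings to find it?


Each weighing has 3 outcomes (left heavy / balance / right heavy), so k weighings distinguish at most 3^k cases; splitting into three near-equal groups achieves this.
Need 3^k ≥ 96: 3^4 = 81 < 96 ≤ 3^5 = 243
k = ⌈log₃(96)⌉ = 5

5


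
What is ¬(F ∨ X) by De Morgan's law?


De Morgan's law: ¬(P ∨ Q) ≡ ¬P ∧ ¬Q
¬(F ∨ X) = ¬F ∧ ¬X

¬F ∧ ¬X


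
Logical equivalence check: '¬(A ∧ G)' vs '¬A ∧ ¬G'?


Expression 1: ¬(A ∧ G)
Expression 2: ¬A ∧ ¬G
Truth table (A G | Expr1 Expr2):
  T T |   F     F
  T F |   T     F   ← differ
  F T |   T     F   ← differ
  F F |   T     T
Counterexample: A=T, G=F gives Expr1 = T but Expr2 = F, so the expressions are NOT logically equivalent.

No


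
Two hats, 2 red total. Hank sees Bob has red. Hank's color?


Total red = 2, Bob = red
Red accounted for: 1
Remaining for Hank: 1
Hank's hat is red.

red


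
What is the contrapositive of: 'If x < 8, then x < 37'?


Original: If x < 8, then x < 37
Contrapositive: If ¬Q, then ¬P
Negate Q: not (x < 37)
Negate P: not (x < 8)

If not (x < 37), then not (x < 8).


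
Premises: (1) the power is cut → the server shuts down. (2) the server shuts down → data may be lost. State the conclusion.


Hypothetical syllogism: P → Q, Q → R ⊢ P → R
Premise 1: the power is cut → the server shuts down
Premise 2: the server shuts down → data may be lost
Chain the implications: the middle term (the server shuts down) links the two.
Conclusion: If the power is cut, then data may be lost.

If the power is cut, then data may be lost.


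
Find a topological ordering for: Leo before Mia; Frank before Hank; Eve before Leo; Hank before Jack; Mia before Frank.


Constraints: Leo before Mia; Frank before Hank; Eve before Leo; Hank before Jack; Mia before Frank
Method: repeatedly schedule the remaining task that has no remaining task required before it.
  Step 1: remaining {Leo, Jack, Frank, Mia, Eve, Hank}; every task except Eve still has a predecessor pending → schedule Eve.
  Step 2: remaining {Leo, Jack, Frank, Mia, Hank}; every task except Leo still has a predecessor pending → schedule Leo.
  Step 3: remaining {Jack, Frank, Mia, Hank}; every task except Mia still has a predecessor pending → schedule Mia.
  Step 4: remaining {Jack, Frank, Hank}; every task except Frank still has a predecessor pending → schedule Frank.
  Step 5: remaining {Jack, Hank}; every task except Hank still has a predecessor pending → schedule Hank.
  Step 6: only Jack remains → schedule Jack.
Resulting order:

Eve → Leo → Mia → Frank → Hank → Jack


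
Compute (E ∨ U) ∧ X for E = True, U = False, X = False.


E = True, U = False, X = False
Step 1: E ∨ U = True OR False = True
Step 2: True ∧ X = True AND False = False
OR is true when at least one operand is true; AND requires both.

False


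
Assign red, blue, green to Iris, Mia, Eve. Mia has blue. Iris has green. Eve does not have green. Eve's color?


From clues:
  Mia → blue
  Iris → green
By elimination, Eve gets the remaining.

red


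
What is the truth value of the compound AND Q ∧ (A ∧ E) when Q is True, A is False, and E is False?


Q = True, A = False, E = False
Step 1: A ∧ E = False AND False = False
Step 2: Q ∧ False = True AND False = False
AND is true only when ALL operands are true.

False


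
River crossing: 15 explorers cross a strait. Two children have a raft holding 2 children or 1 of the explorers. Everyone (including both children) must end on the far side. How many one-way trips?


Per crossing of one of the explorers: children→, one←, one of the explorers→, one← = 4 trips
15 × 4 = 60, + 1 final children→ = 61
Minimum trips = 61

61


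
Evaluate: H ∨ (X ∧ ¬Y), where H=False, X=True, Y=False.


H = False, X = True, Y = False
Expression: H ∨ (X ∧ ¬Y)
Step 1: ¬Y = NOT False = True
Step 2: X ∧ ¬Y = True AND True = True
Step 3: H ∨ (True) = False OR True = True

True


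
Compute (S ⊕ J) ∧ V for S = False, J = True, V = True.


S = False, J = True, V = True
Step 1: S ⊕ J = False XOR True = True
Step 2: True ∧ V = True AND True = True
XOR true when exactly one of S,J is true; then AND with V.

True


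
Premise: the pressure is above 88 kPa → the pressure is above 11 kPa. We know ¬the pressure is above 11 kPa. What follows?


Modus tollens: P → Q, ¬Q ⊢ ¬P
P: the pressure is above 88 kPa
Q: the pressure is above 11 kPa
We have P → Q and Q is false.
By modus tollens, P must be false.

It is not the case that the pressure is above 88 kPa


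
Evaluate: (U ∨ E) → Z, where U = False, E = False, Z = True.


U = False, E = False, Z = True
Step 1: U ∨ E = False OR False = False
Step 2: (False) → Z: false only when antecedent=True and Z=False.
Result: True

True


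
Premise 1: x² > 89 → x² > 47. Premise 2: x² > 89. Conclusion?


Modus ponens: P → Q, P ⊢ Q
P: x² > 89
Q: x² > 47
We have P → Q and P is true.
By modus ponens, Q must be true.

x² > 47


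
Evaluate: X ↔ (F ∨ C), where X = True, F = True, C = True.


X = True, F = True, C = True
Step 1: F ∨ C = True OR True = True
Step 2: X ↔ (True): true when both sides have same truth value.
Result: True ↔ True = True

True


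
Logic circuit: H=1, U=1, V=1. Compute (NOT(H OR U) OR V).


H OR U = 1
NOT(1) = 0
0 OR 1 = 1

1


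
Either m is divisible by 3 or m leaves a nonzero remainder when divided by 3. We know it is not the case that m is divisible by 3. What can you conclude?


Disjunctive syllogism: P ∨ Q, ¬P ⊢ Q
Disjunction: m is divisible by 3 ∨ m leaves a nonzero remainder when divided by 3
We know it is not the case that m is divisible by 3.
By disjunctive syllogism, the other disjunct must be true.

m leaves a nonzero remainder when divided by 3


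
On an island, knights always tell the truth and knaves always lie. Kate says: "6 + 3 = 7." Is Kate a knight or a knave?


Statement: "6 + 3 = 7."
Actual: 6 + 3 = 9
Claimed: 7
Statement is FALSE → Kate lies → Knave

Knave


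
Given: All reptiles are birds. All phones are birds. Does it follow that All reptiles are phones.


Premise 1: All reptiles are birds.
Premise 2: All phones are birds.
Conclusion: All reptiles are phones.
Fallacy: undistributed middle. birds is predicate in both.
Counterexample: reptiles and phones could be disjoint subsets of birds.

Invalid


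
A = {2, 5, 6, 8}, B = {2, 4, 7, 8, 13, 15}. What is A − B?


A = {2, 5, 6, 8}
B = {2, 4, 7, 8, 13, 15}
Operation: difference A − B
In A but not B: 5, 6

{5, 6}


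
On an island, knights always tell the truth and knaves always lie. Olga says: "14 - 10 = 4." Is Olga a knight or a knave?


Statement: "14 - 10 = 4."
Actual: 14 - 10 = 4
Claimed: 4
Statement is TRUE → Olga tells the truth → Knight

Knight


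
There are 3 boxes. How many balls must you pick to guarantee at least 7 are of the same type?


Pigeonhole: to guarantee k in one of n categories, need (k-1)×n + 1.
k = 7, n = 3
Minimum = (7-1) × 3 + 1 = 6 × 3 + 1

19


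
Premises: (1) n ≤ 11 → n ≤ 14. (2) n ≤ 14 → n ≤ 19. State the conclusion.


Hypothetical syllogism: P → Q, Q → R ⊢ P → R
Premise 1: n ≤ 11 → n ≤ 14
Premise 2: n ≤ 14 → n ≤ 19
Chain the implications: the middle term (n ≤ 14) links the two.
Conclusion: If n ≤ 11, then n ≤ 19.

If n ≤ 11, then n ≤ 19.


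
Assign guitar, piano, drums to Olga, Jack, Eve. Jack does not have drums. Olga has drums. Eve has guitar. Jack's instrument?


From clues:
  Eve → guitar
  Olga → drums
By elimination, Jack gets the remaining.

piano


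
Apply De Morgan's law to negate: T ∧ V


De Morgan's law: ¬(P ∧ Q) ≡ ¬P ∨ ¬Q
¬(T ∧ V) = ¬T ∨ ¬V

¬T ∨ ¬V


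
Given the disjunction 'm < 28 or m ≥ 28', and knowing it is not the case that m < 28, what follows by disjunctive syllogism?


Disjunctive syllogism: P ∨ Q, ¬P ⊢ Q
Disjunction: m < 28 ∨ m ≥ 28
We know it is not the case that m < 28.
By disjunctive syllogism, the other disjunct must be true.

m ≥ 28


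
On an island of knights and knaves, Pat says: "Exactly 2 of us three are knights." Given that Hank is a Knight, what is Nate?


Pat claims exactly 2 knights among Pat, Hank, Nate.
Given: Hank is a Knight.

Case 1: Pat is a Knight (tells truth)
  Then exactly 2 of the three are knights.
  Counting Pat, Hank: 2 knight(s) so far. Need 0 more → Nate = Knave.
Case 2: Pat is a Knave (lies)
  Then the count is NOT 2.
  If Nate = Knight, count = 2 = 2 → claim would be true, contradicts lie.
  If Nate = Knave, count = 1 ≠ 2 → lie confirmed ✓

Nate is a Knave.

Knave


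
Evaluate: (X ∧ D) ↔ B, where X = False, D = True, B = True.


X = False, D = True, B = True
Step 1: X ∧ D = False AND True = False
Step 2: (False) ↔ B: true when both sides have same truth value.
Result: False ↔ True = False

False


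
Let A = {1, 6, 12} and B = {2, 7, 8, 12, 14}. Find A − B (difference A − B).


A = {1, 6, 12}
B = {2, 7, 8, 12, 14}
Operation: difference A − B
In A but not B: 1, 6

{1, 6}


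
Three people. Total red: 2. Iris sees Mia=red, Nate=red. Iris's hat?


Total red = 2, seen red = 2
Own red = 2 - 2 = 0
Iris's hat is blue.

blue


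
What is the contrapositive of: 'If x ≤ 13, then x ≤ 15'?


Original: If x ≤ 13, then x ≤ 15
Contrapositive: If ¬Q, then ¬P
Negate Q: not (x ≤ 15)
Negate P: not (x ≤ 13)

If not (x ≤ 15), then not (x ≤ 13).


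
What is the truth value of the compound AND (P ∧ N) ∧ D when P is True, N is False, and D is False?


P = True, N = False, D = False
Step 1: P ∧ N = True AND False = False
Step 2: False ∧ D = False AND False = False
AND is true only when ALL operands are true.

False


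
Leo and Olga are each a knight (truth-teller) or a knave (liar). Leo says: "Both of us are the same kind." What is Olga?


Leo says: "Both of us are the same kind."
Case 1: Leo is a Knight (truth-teller)
  Statement is true → they ARE the same → Olga is also a Knight
Case 2: Leo is a Knave (liar)
  Statement is false → they are NOT the same → Olga is a Knight
In both cases, Olga is a Knight.

Knight


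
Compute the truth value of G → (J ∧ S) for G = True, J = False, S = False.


G = True, J = False, S = False
Step 1: J ∧ S = False AND False = False
Step 2: G → (False): false only when G=True and consequent=False.
Result: False

False


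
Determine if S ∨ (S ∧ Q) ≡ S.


Expression 1: S ∨ (S ∧ Q)
Expression 2: S
Truth table (S Q | Expr1 Expr2):
  T T |   T     T
  T F |   T     T
  F T |   F     F
  F F |   F     F
All 4 rows agree, so the expressions are logically equivalent.

Yes


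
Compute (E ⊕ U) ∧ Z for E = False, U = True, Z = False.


E = False, U = True, Z = False
Step 1: E ⊕ U = False XOR True = True
Step 2: True ∧ Z = True AND False = False
XOR true when exactly one of E,U is true; then AND with Z.

False


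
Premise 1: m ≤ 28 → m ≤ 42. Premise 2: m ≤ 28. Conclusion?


Modus ponens: P → Q, P ⊢ Q
P: m ≤ 28
Q: m ≤ 42
We have P → Q and P is true.
By modus ponens, Q must be true.

m ≤ 42


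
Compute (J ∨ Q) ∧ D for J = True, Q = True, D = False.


J = True, Q = True, D = False
Step 1: J ∨ Q = True OR True = True
Step 2: True ∧ D = True AND False = False
OR is true when at least one operand is true; AND requires both.

False


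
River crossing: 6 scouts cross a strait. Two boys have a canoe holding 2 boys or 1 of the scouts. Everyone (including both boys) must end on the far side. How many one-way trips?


Per crossing of one of the scouts: boys→, one←, one of the scouts→, one← = 4 trips
6 × 4 = 24, + 1 final boys→ = 25
Minimum trips = 25

25


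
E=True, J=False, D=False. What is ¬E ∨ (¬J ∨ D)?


E = True, J = False, D = False
Expression: ¬E ∨ (¬J ∨ D)
Step 1: ¬J = NOT False = True
Step 2: ¬J ∨ D = True OR False = True
Step 3: ¬E = NOT True = False
Step 4: (False) ∨ (True) = False OR True = True

True


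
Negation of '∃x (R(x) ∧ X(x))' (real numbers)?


Original: ∃x (R(x) ∧ X(x))
Rule: ¬∀→∃, ¬∃→∀, negate predicate.
Negation: ∀x (¬R(x) ∨ ¬X(x))

∀x (¬R(x) ∨ ¬X(x))


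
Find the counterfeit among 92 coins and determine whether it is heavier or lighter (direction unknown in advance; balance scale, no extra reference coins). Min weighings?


Let n = 92. 184 possibilities (n coins × lighter/heavier); each weighing has 3 outcomes.
Bound for k weighings: say the first weighing puts j coins on each pan. If it tips, the 2j weighed coins remain suspects (each with a known direction) and k-1 weighings give 3^(k-1) outcomes; 3^(k-1) is odd, so 2j ≤ 3^(k-1) - 1. If it balances, the n - 2j unweighed coins remain with direction unknown: 2(n - 2j) ≤ 3^(k-1) - 1 by the same parity argument. Adding, n ≤ (3^(k-1) - 1) + (3^(k-1) - 1)/2 = (3^k - 3)/2, and the classical three-group strategy achieves this (3 coins in 2 weighings, 12 in 3, 39 in 4, 120 in 5).
So we need the smallest k with (3^k - 3)/2 ≥ 92.
k = 4: (3^4 - 3)/2 = 39 < 92 ✗
k = 5: (3^5 - 3)/2 = 120 ≥ 92 ✓

5


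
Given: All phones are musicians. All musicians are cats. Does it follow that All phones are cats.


Premise 1: All phones are musicians.
Premise 2: All musicians are cats.
Conclusion: All phones are cats.
Barbara syllogism (AAA-1): All A are B, All B are C → All A are C.
Middle term (musicians) distributed in premise 2.

Valid


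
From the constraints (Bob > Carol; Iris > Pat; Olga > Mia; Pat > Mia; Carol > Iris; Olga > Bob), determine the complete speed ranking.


Constraints: Bob > Carol; Iris > Pat; Olga > Mia; Pat > Mia; Carol > Iris; Olga > Bob
Method: at each step, the next-highest is the one remaining person who never appears on the smaller side of a constraint between remaining people.
  Step 1: remaining {Olga, Mia, Carol, Bob, Iris, Pat}; on the smaller side: {Mia, Carol, Bob, Iris, Pat} → Olga is next (Olga > Mia; Olga > Bob).
  Step 2: remaining {Mia, Carol, Bob, Iris, Pat}; on the smaller side: {Mia, Carol, Iris, Pat} → Bob is next (Bob > Carol).
  Step 3: remaining {Mia, Carol, Iris, Pat}; on the smaller side: {Mia, Iris, Pat} → Carol is next (Carol > Iris).
  Step 4: remaining {Mia, Iris, Pat}; on the smaller side: {Mia, Pat} → Iris is next (Iris > Pat).
  Step 5: remaining {Mia, Pat}; on the smaller side: {Mia} → Pat is next (Pat > Mia).
  Step 6: only Mia remains → lowest.
Final ranking (highest to lowest):

Olga > Bob > Carol > Iris > Pat > Mia


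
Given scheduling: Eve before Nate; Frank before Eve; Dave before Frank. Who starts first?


Constraints: Eve before Nate; Frank before Eve; Dave before Frank
The first task can have nothing scheduled before it, so it must never appear on the right of a 'before'.
Tasks appearing after some 'before': Nate, Eve, Frank.
The only task not in that list is Dave → it is first.

Dave


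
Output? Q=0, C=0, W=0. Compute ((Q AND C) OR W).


Q AND C = 0&0 = 0
0 OR 0 = 0

0


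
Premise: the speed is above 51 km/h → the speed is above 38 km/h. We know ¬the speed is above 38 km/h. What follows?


Modus tollens: P → Q, ¬Q ⊢ ¬P
P: the speed is above 51 km/h
Q: the speed is above 38 km/h
We have P → Q and Q is false.
By modus tollens, P must be false.

It is not the case that the speed is above 51 km/h


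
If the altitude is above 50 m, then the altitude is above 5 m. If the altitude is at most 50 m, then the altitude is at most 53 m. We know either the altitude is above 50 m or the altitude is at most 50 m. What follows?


Constructive dilemma: (P → Q) ∧ (R → S), P ∨ R ⊢ Q ∨ S
Premise 1: the altitude is above 50 m → the altitude is above 5 m
Premise 2: the altitude is at most 50 m → the altitude is at most 53 m
Premise 3: the altitude is above 50 m ∨ the altitude is at most 50 m
Case 1: Assuming the altitude is above 50 m, then by Premise 1, the altitude is above 5 m.
Case 2: Assuming the altitude is at most 50 m, then by Premise 2, the altitude is at most 53 m.
Since one of the altitude is above 50 m or the altitude is at most 50 m must hold, we get the altitude is above 5 m or the altitude is at most 53 m.

The altitude is above 5 m or the altitude is at most 53 m.


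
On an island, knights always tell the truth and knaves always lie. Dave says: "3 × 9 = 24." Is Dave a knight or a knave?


Statement: "3 × 9 = 24."
Actual: 3 × 9 = 27
Claimed: 24
Statement is FALSE → Dave lies → Knave

Knave


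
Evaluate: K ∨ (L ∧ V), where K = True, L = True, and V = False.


K = True, L = True, V = False
Step 1: L ∧ V = True AND False = False
Step 2: K ∨ False = True OR False = True
AND evaluated first (higher precedence); then OR applied.

True


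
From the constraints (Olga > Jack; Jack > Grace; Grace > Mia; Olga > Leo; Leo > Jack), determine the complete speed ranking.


Constraints: Olga > Jack; Jack > Grace; Grace > Mia; Olga > Leo; Leo > Jack
Method: at each step, the next-highest is the one remaining person who never appears on the smaller side of a constraint between remaining people.
  Step 1: remaining {Leo, Mia, Jack, Grace, Olga}; on the smaller side: {Leo, Mia, Jack, Grace} → Olga is next (Olga > Jack; Olga > Leo).
  Step 2: remaining {Leo, Mia, Jack, Grace}; on the smaller side: {Mia, Jack, Grace} → Leo is next (Leo > Jack).
  Step 3: remaining {Mia, Jack, Grace}; on the smaller side: {Mia, Grace} → Jack is next (Jack > Grace).
  Step 4: remaining {Mia, Grace}; on the smaller side: {Mia} → Grace is next (Grace > Mia).
  Step 5: only Mia remains → lowest.
Final ranking (highest to lowest):

Olga > Leo > Jack > Grace > Mia


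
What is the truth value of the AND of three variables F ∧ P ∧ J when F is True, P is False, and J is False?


F = True, P = False, J = False
Step 1: F ∧ P = True AND False = False
Step 2: (False) ∧ J = (False) AND False = False
AND is true only when ALL operands are true.

False


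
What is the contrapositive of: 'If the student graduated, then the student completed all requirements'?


Original: If the student graduated, then the student completed all requirements
Contrapositive: If ¬Q, then ¬P
Negate Q: not (the student completed all requirements)
Negate P: not (the student graduated)

If not (the student completed all requirements), then not (the student graduated).


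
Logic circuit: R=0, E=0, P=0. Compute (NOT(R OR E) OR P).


R OR E = 0
NOT(0) = 1
1 OR 0 = 1

1


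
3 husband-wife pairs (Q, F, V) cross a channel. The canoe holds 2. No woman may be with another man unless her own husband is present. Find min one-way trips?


Label couples Q, F, V (H = husband, W = wife).
Counting alone: 6 people, the canoe carries 2 and someone must bring it back, so each round trip nets at most +1 on the far side until the last crossing → at least 9 trips. The jealousy constraint makes 9 impossible; the shortest valid schedule has 11:
1. WQ+WF →  (far: WQ,WF; near: HQ,HF,HV,WV)
2. WQ ←       (far: WF; near: HQ,HF,HV,WQ,WV)
3. WQ+WV →  (far: WQ,WF,WV; near: HQ,HF,HV)
4. WQ ←       (far: WF,WV; near: HQ,HF,HV,WQ)
5. HF+HV →  (far: HF,WF,HV,WV; near: HQ,WQ)
6. HF+WF ←  (far: HV,WV; near: HQ,WQ,HF,WF)
7. HQ+HF →  (far: HQ,HF,HV,WV; near: WQ,WF)
8. WV ←       (far: HQ,HF,HV; near: WQ,WF,WV)
9. WQ+WF →  (far: HQ,WQ,HF,WF,HV; near: WV)
10. HV ←      (far: HQ,WQ,HF,WF; near: HV,WV)
11. HV+WV → (far: all six; near: empty)
In every state each wife is either with her husband or with no other man.
Minimum trips = 11

11


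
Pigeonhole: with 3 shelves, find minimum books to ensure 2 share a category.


Pigeonhole: to guarantee k in one of n categories, need (k-1)×n + 1.
k = 2, n = 3
Minimum = (2-1) × 3 + 1 = 1 × 3 + 1

4


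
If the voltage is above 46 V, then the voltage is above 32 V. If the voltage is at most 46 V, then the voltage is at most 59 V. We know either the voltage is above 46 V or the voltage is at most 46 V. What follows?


Constructive dilemma: (P → Q) ∧ (R → S), P ∨ R ⊢ Q ∨ S
Premise 1: the voltage is above 46 V → the voltage is above 32 V
Premise 2: the voltage is at most 46 V → the voltage is at most 59 V
Premise 3: the voltage is above 46 V ∨ the voltage is at most 46 V
Case 1: Assuming the voltage is above 46 V, then by Premise 1, the voltage is above 32 V.
Case 2: Assuming the voltage is at most 46 V, then by Premise 2, the voltage is at most 59 V.
Since one of the voltage is above 46 V or the voltage is at most 46 V must hold, we get the voltage is above 32 V or the voltage is at most 59 V.

The voltage is above 32 V or the voltage is at most 59 V.


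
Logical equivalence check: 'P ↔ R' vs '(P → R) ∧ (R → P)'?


Expression 1: P ↔ R
Expression 2: (P → R) ∧ (R → P)
Truth table (P R | Expr1 Expr2):
  T T |   T     T
  T F |   F     F
  F T |   F     F
  F F |   T     T
All 4 rows agree, so the expressions are logically equivalent.

Yes


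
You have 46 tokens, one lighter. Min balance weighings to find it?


Each weighing has 3 outcomes (left heavy / balance / right heavy), so k weighings distinguish at most 3^k cases; splitting into three near-equal groups achieves this.
Need 3^k ≥ 46: 3^3 = 27 < 46 ≤ 3^4 = 81
k = ⌈log₃(46)⌉ = 4

4


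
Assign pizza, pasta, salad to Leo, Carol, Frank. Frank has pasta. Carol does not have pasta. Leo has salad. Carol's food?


From clues:
  Frank → pasta
  Leo → salad
By elimination, Carol gets the remaining.

pizza


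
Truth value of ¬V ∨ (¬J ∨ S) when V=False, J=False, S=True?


V = False, J = False, S = True
Expression: ¬V ∨ (¬J ∨ S)
Step 1: ¬J = NOT False = True
Step 2: ¬J ∨ S = True OR True = True
Step 3: ¬V = NOT False = True
Step 4: (True) ∨ (True) = True OR True = True

True


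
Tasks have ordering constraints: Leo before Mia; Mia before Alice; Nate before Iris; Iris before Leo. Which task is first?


Constraints: Leo before Mia; Mia before Alice; Nate before Iris; Iris before Leo
The first task can have nothing scheduled before it, so it must never appear on the right of a 'before'.
Tasks appearing after some 'before': Mia, Alice, Iris, Leo.
The only task not in that list is Nate → it is first.

Nate


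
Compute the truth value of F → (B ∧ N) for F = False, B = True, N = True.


F = False, B = True, N = True
Step 1: B ∧ N = True AND True = True
Step 2: F → (True): false only when F=True and consequent=False.
Result: True

True


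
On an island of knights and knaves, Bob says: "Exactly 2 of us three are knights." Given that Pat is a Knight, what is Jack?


Bob claims exactly 2 knights among Bob, Pat, Jack.
Given: Pat is a Knight.

Case 1: Bob is a Knight (tells truth)
  Then exactly 2 of the three are knights.
  Counting Bob, Pat: 2 knight(s) so far. Need 0 more → Jack = Knave.
Case 2: Bob is a Knave (lies)
  Then the count is NOT 2.
  If Jack = Knight, count = 2 = 2 → claim would be true, contradicts lie.
  If Jack = Knave, count = 1 ≠ 2 → lie confirmed ✓

Jack is a Knave.

Knave


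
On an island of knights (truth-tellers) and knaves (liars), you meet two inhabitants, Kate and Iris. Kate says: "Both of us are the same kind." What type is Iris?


Kate says: "Both of us are the same kind."
Case 1: Kate is a Knight (truth-teller)
  Statement is true → they ARE the same → Iris is also a Knight
Case 2: Kate is a Knave (liar)
  Statement is false → they are NOT the same → Iris is a Knight
In both cases, Iris is a Knight.

Knight


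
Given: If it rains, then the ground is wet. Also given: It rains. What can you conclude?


Modus ponens: P → Q, P ⊢ Q
P: it rains
Q: the ground is wet
We have P → Q and P is true.
By modus ponens, Q must be true.

The ground is wet


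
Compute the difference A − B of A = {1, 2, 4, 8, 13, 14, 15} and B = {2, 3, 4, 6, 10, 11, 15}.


A = {1, 2, 4, 8, 13, 14, 15}
B = {2, 3, 4, 6, 10, 11, 15}
Operation: difference A − B
In A but not B: 1, 8, 13, 14

{1, 8, 13, 14}


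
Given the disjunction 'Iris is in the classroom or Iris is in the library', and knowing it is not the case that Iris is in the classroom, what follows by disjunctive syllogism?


Disjunctive syllogism: P ∨ Q, ¬P ⊢ Q
Disjunction: Iris is in the classroom ∨ Iris is in the library
We know it is not the case that Iris is in the classroom.
By disjunctive syllogism, the other disjunct must be true.

Iris is in the library


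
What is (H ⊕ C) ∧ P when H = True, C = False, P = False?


H = True, C = False, P = False
Step 1: H ⊕ C = True XOR False = True
Step 2: True ∧ P = True AND False = False
XOR true when exactly one of H,C is true; then AND with P.

False


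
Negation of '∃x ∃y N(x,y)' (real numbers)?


Original: ∃x ∃y N(x,y)
Rule: ¬∀→∃, ¬∃→∀, negate predicate.
Negation: ∀x ∀y ¬N(x,y)

∀x ∀y ¬N(x,y)


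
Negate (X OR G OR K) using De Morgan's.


De Morgan's law: ¬(P ∨ Q ∨ R) ≡ ¬P ∧ ¬Q ∧ ¬R
¬(X ∨ G ∨ K) = ¬X ∧ ¬G ∧ ¬K

¬X ∧ ¬G ∧ ¬K


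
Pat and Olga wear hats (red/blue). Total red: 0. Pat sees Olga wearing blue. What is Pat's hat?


Total red = 0, Olga = blue
Red accounted for: 0
Remaining for Pat: 0
Pat's hat is blue.

blue


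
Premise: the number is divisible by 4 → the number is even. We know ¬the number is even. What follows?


Modus tollens: P → Q, ¬Q ⊢ ¬P
P: the number is divisible by 4
Q: the number is even
We have P → Q and Q is false.
By modus tollens, P must be false.

It is not the case that the number is divisible by 4


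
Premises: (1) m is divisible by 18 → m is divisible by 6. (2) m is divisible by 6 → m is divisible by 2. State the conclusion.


Hypothetical syllogism: P → Q, Q → R ⊢ P → R
Premise 1: m is divisible by 18 → m is divisible by 6
Premise 2: m is divisible by 6 → m is divisible by 2
Chain the implications: the middle term (m is divisible by 6) links the two.
Conclusion: If m is divisible by 18, then m is divisible by 2.

If m is divisible by 18, then m is divisible by 2.


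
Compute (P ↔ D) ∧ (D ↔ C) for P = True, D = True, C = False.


P = True, D = True, C = False
Step 1: P ↔ D is true when P and D have the same value. Result: True
Step 2: D ↔ C is true when D and C have the same value. Result: False
Step 3: True ∧ False = False

False


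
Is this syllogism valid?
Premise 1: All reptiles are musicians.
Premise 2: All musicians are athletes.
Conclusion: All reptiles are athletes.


Premise 1: All reptiles are musicians.
Premise 2: All musicians are athletes.
Conclusion: All reptiles are athletes.
Barbara syllogism (AAA-1): All A are B, All B are C → All A are C.
Middle term (musicians) distributed in premise 2.

Valid


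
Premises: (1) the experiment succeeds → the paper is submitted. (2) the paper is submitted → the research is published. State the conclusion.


Hypothetical syllogism: P → Q, Q → R ⊢ P → R
Premise 1: the experiment succeeds → the paper is submitted
Premise 2: the paper is submitted → the research is published
Chain the implications: the middle term (the paper is submitted) links the two.
Conclusion: If the experiment succeeds, then the research is published.

If the experiment succeeds, then the research is published.


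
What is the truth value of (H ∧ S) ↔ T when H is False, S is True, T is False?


H = False, S = True, T = False
Step 1: H ∧ S = False AND True = False
Step 2: (False) ↔ T: true when both sides have same truth value.
Result: False ↔ False = True

True


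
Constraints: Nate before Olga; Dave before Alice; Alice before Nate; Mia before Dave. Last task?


Constraints: Nate before Olga; Dave before Alice; Alice before Nate; Mia before Dave
The last task can have nothing scheduled after it, so it must never appear on the left of a 'before'.
Tasks appearing before some other task: Nate, Dave, Alice, Mia.
The only task not in that list is Olga → it is last.

Olga


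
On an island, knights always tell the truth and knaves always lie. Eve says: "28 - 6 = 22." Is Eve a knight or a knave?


Statement: "28 - 6 = 22."
Actual: 28 - 6 = 22
Claimed: 22
Statement is TRUE → Eve tells the truth → Knight

Knight


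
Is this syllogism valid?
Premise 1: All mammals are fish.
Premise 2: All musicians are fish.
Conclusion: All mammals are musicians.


Premise 1: All mammals are fish.
Premise 2: All musicians are fish.
Conclusion: All mammals are musicians.
Fallacy: undistributed middle. fish is predicate in both.
Counterexample: mammals and musicians could be disjoint subsets of fish.

Invalid


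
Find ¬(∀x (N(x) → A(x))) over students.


Original: ∀x (N(x) → A(x))
Rule: ¬∀→∃, ¬∃→∀, negate predicate.
Negation: ∃x (N(x) ∧ ¬A(x))

∃x (N(x) ∧ ¬A(x))


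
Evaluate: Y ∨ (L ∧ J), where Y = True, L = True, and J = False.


Y = True, L = True, J = False
Step 1: L ∧ J = True AND False = False
Step 2: Y ∨ False = True OR False = True
AND evaluated first (higher precedence); then OR applied.

True


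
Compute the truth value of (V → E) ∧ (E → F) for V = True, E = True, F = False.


V = True, E = True, F = False
Step 1: V → E is false only when V=True and E=False. Result: True
Step 2: E → F is false only when E=True and F=False. Result: False
Step 3: True ∧ False = False

False
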